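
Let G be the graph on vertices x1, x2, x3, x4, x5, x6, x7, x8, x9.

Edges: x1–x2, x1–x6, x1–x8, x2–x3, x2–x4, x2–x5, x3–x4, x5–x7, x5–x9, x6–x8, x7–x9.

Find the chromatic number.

3

x1, x6, x8 are mutually adjacent, so at least 3 colors are needed.
3 colors suffice: x1=2, x2=1, x3=3, x4=2, x5=2, x6=3, x7=1, x8=1, x9=3. Every edge joins two different colors.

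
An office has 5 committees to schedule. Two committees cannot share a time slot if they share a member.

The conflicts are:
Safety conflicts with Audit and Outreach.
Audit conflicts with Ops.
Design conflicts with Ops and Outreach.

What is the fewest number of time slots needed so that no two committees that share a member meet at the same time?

3

The cycle Audit-Ops-Design-Outreach-Safety-Audit has odd length 5, so it cannot be 2-colored; at least 3 time slots are needed.
A valid assignment using 3 time slots: Safety=3, Audit=1, Design=1, Ops=2, Outreach=2. No two conflicting committees share a time slot.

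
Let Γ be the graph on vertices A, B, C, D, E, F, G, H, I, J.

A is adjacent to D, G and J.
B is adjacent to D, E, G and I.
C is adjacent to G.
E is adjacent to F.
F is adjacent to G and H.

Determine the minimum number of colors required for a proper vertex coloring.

2

A and D are adjacent, so at least 2 colors are needed.
2 colors suffice: color 1 → {D, E, G, H, I, J}; color 2 → {A, B, C, F}. No two adjacent vertices share a color.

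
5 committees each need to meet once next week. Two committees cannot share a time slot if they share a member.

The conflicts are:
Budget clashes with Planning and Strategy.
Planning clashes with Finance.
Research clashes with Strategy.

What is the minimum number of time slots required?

2

Budget and Planning conflict, so at least 2 time slots are needed.
A valid assignment using 2 time slots: Budget=2, Planning=1, Finance=2, Research=2, Strategy=1. Every pair that conflicts lands in different time slots.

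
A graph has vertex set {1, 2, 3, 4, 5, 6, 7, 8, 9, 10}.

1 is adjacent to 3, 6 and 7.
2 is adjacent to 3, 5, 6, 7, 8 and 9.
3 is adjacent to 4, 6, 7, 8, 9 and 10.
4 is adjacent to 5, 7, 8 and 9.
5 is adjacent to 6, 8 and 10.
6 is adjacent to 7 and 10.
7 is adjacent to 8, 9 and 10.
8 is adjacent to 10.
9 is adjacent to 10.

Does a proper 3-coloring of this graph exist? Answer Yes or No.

No

3, 4, 7, 9 are mutually adjacent (a clique of size 4), so at least 4 colors are needed.
So 3 colors are not enough.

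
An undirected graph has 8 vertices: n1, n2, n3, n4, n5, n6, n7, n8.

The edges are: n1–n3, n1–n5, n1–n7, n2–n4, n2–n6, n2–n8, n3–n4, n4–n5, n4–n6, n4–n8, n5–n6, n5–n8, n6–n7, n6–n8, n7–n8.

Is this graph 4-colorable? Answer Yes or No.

Yes

The chromatic number is 4. n4, n5, n6, n8 form a clique, so at least 4 colors are needed.
4 colors suffice: n1=R, n2=Y, n3=B, n4=R, n5=Y, n6=B, n7=Y, n8=G.
That is already a proper 4-coloring.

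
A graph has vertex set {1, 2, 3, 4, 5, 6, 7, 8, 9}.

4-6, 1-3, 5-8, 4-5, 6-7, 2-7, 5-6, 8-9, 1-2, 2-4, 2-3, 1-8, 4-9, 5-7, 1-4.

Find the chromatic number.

1, 2, 3 are pairwise adjacent, so at least 3 colors are needed.
3 colors suffice: color a → {3, 4, 7, 8}; color b → {2, 5, 9}; color c → {1, 6}. Each edge has distinct colors on its endpoints.

3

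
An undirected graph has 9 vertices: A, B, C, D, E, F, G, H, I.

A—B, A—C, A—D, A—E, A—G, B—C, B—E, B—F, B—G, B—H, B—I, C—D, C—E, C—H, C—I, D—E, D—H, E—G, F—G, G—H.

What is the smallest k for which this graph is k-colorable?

4

A, B, C, E are pairwise adjacent (a clique of size 4), so at least 4 colors are needed.
4 colors suffice: A=yellow, B=red, C=blue, D=red, E=green, F=green, G=blue, H=green, I=green. No two adjacent vertices share a color.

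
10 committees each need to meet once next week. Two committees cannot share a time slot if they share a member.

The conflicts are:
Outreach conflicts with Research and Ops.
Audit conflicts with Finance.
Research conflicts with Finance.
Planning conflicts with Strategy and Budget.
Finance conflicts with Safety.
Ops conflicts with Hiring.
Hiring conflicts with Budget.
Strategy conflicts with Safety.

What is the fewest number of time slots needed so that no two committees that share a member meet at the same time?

3

The cycle Strategy-Safety-Finance-Research-Outreach-Ops-Hiring-Budget-Planning-Strategy has odd length 9, so it cannot be 2-colored; at least 3 time slots are needed.
Using 3 time slots: Outreach=1, Audit=2, Research=2, Planning=1, Finance=1, Ops=2, Hiring=1, Strategy=2, Budget=2, Safety=3. Every pair that conflicts lands in different time slots.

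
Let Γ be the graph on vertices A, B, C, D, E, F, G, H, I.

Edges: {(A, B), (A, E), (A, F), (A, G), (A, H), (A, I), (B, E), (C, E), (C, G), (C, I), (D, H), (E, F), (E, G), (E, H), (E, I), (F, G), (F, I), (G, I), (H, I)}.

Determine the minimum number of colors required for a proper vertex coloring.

5

A, E, F, G, I are mutually adjacent (a clique of size 5), so at least 5 colors are needed.
5 colors suffice: color 1 → {D, E}; color 2 → {A, C}; color 3 → {B, I}; color 4 → {G, H}; color 5 → {F}. No two adjacent vertices share a color.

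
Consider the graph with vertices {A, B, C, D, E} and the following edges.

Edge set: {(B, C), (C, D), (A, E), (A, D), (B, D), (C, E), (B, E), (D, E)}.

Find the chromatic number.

4

B, C, D, E are pairwise adjacent (a clique of size 4), so at least 4 colors are needed.
A valid assignment using 4 colors: A=3, B=4, C=3, D=1, E=2. Every edge joins two different colors.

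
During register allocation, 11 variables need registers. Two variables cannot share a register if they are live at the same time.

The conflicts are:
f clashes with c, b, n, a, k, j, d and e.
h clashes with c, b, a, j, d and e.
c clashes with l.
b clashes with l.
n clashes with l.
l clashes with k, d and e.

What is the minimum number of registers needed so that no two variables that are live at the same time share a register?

2

f and k conflict, so at least 2 registers are needed.
2 registers suffice: register 1 → {f, h, l}; register 2 → {c, b, n, a, k, j, d, e}. No two conflicting variables share a register.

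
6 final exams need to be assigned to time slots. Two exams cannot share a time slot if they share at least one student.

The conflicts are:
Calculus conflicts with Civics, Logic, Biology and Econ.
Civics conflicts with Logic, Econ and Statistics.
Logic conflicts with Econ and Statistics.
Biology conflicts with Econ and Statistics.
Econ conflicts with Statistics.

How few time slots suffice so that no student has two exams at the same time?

Calculus, Civics, Logic, Econ all conflict with each other, so at least 4 time slots are needed.
4 time slots suffice: time slot 1 → {Econ}; time slot 2 → {Calculus, Statistics}; time slot 3 → {Civics, Biology}; time slot 4 → {Logic}. No two conflicting exams share a time slot.

4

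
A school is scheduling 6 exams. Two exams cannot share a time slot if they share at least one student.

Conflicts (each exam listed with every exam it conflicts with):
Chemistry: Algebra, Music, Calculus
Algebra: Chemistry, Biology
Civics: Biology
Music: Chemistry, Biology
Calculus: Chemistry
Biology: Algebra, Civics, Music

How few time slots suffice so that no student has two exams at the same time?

Chemistry and Music conflict, so at least 2 time slots are needed.
2 time slots suffice: time slot 1 → {Chemistry, Biology}; time slot 2 → {Algebra, Civics, Music, Calculus}. No two conflicting exams share a time slot.

2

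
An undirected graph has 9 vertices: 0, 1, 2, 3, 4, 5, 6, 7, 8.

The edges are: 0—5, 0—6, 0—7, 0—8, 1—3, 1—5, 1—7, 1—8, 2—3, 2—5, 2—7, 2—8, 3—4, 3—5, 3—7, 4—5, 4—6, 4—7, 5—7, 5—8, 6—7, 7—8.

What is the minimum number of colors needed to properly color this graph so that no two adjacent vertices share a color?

3, 4, 5, 7 are mutually adjacent (a clique of size 4), so at least 4 colors are needed.
4 colors suffice: color red → {7}; color blue → {5, 6}; color green → {3, 8}; color yellow → {0, 1, 2, 4}. Each edge has distinct colors on its endpoints.

4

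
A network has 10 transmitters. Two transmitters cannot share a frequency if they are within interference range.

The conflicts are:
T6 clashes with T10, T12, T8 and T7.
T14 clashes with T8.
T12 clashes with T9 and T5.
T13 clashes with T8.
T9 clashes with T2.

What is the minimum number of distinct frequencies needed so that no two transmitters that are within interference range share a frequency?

2

T14 and T8 conflict, so at least 2 frequencies are needed.
2 frequencies suffice: frequency 1 → {T6, T14, T13, T9, T5}; frequency 2 → {T10, T12, T8, T7, T2}. Every pair that conflicts lands in different frequencies.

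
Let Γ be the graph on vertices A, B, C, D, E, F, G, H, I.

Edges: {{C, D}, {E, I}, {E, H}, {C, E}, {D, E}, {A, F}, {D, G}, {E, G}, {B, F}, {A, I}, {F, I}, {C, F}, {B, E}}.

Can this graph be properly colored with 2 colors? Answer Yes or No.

No

C, D, E form a triangle, so at least 3 colors are needed.
So 2 colors are not enough.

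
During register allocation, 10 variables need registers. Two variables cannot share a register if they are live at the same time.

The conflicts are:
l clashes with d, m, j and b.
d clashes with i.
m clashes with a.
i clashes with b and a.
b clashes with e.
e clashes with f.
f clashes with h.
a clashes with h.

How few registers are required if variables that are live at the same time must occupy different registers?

3

The cycle a-m-l-d-i-a has odd length 5, so it cannot be 2-colored; at least 3 registers are needed.
A valid assignment using 3 registers: l=1, d=2, m=2, j=2, i=3, b=2, e=3, f=1, a=1, h=2. Every pair that conflicts lands in different registers.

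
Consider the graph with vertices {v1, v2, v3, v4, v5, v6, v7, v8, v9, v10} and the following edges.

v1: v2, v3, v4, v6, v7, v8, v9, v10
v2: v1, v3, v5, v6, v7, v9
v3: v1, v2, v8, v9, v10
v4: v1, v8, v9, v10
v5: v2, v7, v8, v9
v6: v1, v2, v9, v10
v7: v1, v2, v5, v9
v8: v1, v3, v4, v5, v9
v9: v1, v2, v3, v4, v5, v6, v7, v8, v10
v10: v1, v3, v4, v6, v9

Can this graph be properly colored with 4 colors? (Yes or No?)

The chromatic number is 4. v2, v5, v7, v9 form a clique, so at least 4 colors are needed.
4 colors suffice: color 1 → {v9}; color 2 → {v1, v5}; color 3 → {v2, v8, v10}; color 4 → {v3, v4, v6, v7}.
That is already a proper 4-coloring.

Yes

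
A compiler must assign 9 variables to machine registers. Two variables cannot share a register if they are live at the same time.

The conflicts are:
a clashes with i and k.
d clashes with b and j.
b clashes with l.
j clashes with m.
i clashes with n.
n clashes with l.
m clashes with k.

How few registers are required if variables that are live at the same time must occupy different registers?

The cycle k-a-i-n-l-b-d-j-m-k has odd length 9, so it cannot be 2-colored; at least 3 registers are needed.
3 registers suffice: register 1 → {a, d, l, m}; register 2 → {b, j, n, k}; register 3 → {i}. Each listed conflict is separated.

3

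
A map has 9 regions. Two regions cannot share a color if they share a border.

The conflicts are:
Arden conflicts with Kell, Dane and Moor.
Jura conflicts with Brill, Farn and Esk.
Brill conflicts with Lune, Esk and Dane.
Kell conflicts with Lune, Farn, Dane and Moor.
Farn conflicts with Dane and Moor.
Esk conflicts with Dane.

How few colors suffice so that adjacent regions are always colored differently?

3

Kell, Farn, Moor are mutually in conflict, so at least 3 colors are needed.
3 colors suffice: Arden=3, Jura=2, Brill=1, Kell=1, Lune=2, Farn=3, Esk=3, Dane=2, Moor=2. No two conflicting regions share a color.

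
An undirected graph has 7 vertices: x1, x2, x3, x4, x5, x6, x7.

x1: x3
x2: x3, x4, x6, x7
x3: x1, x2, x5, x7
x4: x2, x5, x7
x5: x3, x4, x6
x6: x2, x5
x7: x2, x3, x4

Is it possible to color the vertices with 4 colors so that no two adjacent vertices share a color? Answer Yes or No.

Yes

The chromatic number is 3. x2, x4, x7 form a triangle, so at least 3 colors are needed.
A valid assignment using 3 colors: x1=red, x2=red, x3=blue, x4=blue, x5=red, x6=blue, x7=green.
Since 4 ≥ 3, a proper 4-coloring certainly exists.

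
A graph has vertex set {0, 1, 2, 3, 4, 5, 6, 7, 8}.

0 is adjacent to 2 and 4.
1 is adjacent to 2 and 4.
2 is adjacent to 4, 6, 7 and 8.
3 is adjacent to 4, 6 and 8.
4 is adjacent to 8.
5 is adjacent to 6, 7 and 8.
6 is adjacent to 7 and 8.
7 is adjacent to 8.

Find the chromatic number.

5, 6, 7, 8 are pairwise adjacent (a clique of size 4), so at least 4 colors are needed.
4 colors suffice: color a → {0, 1, 8}; color b → {2, 3, 5}; color c → {4, 6}; color d → {7}. Every edge joins two different colors.

4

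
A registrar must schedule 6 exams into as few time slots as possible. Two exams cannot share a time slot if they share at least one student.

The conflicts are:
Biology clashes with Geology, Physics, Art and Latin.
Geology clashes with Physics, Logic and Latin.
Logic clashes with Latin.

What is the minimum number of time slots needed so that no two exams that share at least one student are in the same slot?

Geology, Logic, Latin are mutually in conflict, so at least 3 time slots are needed.
3 time slots suffice: time slot 1 → {Geology, Art}; time slot 2 → {Biology, Logic}; time slot 3 → {Physics, Latin}. No two conflicting exams share a time slot.

3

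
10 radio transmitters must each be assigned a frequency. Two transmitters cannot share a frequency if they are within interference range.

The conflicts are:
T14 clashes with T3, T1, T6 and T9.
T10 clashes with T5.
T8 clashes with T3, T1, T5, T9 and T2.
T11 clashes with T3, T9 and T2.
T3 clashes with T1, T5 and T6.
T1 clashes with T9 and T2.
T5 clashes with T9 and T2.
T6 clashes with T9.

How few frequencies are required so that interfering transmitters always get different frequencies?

3

T8, T3, T5 all conflict with each other, so at least 3 frequencies are needed.
A valid assignment using 3 frequencies: T14=2, T10=1, T8=2, T11=2, T3=1, T1=3, T5=3, T6=3, T9=1, T2=1. Every pair that conflicts lands in different frequencies.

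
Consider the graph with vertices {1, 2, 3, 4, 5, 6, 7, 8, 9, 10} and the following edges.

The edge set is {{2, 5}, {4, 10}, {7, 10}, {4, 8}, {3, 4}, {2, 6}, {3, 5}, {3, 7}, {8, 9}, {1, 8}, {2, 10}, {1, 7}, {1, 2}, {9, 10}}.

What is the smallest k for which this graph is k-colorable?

3

The cycle 7-3-4-8-1-7 has odd length 5, so it cannot be 2-colored; at least 3 colors are needed.
One proper 3-coloring: 1=c, 2=b, 3=a, 4=b, 5=c, 6=a, 7=b, 8=a, 9=b, 10=a. Each edge has distinct colors on its endpoints.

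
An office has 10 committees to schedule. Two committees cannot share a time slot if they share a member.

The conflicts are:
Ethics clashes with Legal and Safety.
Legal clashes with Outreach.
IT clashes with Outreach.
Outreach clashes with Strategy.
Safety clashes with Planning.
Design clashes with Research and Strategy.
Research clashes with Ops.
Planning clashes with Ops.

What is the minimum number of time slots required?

The cycle Planning-Safety-Ethics-Legal-Outreach-Strategy-Design-Research-Ops-Planning has odd length 9, so it cannot be 2-colored; at least 3 time slots are needed.
Using 3 time slots: Ethics=2, Legal=3, IT=2, Outreach=1, Safety=1, Design=1, Research=2, Planning=2, Ops=1, Strategy=2. No two conflicting committees share a time slot.

3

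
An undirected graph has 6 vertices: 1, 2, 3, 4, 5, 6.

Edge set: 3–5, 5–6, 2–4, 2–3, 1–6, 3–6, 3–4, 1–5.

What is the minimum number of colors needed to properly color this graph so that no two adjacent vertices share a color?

3

3, 5, 6 form a triangle, so at least 3 colors are needed.
One proper 3-coloring: 1=a, 2=c, 3=a, 4=b, 5=c, 6=b. Every edge joins two different colors.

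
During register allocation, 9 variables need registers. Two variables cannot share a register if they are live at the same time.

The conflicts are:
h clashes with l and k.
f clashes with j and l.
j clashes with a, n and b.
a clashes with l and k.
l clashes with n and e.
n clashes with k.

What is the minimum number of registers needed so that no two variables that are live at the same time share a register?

h and k conflict, so at least 2 registers are needed.
A valid assignment using 2 registers: h=2, f=2, j=1, a=2, l=1, n=2, b=2, k=1, e=2. No two conflicting variables share a register.

2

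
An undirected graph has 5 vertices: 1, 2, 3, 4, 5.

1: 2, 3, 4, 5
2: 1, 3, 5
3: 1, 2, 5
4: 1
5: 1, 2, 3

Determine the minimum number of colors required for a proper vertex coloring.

1, 2, 3, 5 are mutually adjacent (a clique of size 4), so at least 4 colors are needed.
One proper 4-coloring: 1=red, 2=green, 3=blue, 4=blue, 5=yellow. No two adjacent vertices share a color.

4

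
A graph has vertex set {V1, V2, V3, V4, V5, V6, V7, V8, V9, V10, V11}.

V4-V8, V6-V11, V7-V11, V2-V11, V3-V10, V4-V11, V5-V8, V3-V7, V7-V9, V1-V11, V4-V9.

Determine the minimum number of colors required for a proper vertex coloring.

V4 and V8 are adjacent, so at least 2 colors are needed.
A valid assignment using 2 colors: V1=2, V2=2, V3=1, V4=2, V5=2, V6=2, V7=2, V8=1, V9=1, V10=2, V11=1. Each edge has distinct colors on its endpoints.

2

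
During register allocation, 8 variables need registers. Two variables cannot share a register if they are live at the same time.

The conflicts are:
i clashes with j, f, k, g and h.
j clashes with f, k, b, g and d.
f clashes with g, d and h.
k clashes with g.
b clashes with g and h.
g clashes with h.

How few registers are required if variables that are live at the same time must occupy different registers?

i, j, f, g all conflict with each other, so at least 4 registers are needed.
A valid assignment using 4 registers: i=3, j=1, f=4, k=4, b=3, g=2, d=2, h=1. Every pair that conflicts lands in different registers.

4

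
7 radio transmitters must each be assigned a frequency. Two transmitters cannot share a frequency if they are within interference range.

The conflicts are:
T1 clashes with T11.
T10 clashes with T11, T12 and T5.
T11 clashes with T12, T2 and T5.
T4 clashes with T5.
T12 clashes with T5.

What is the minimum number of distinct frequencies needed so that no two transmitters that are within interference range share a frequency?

T10, T11, T12, T5 are mutually in conflict, so at least 4 frequencies are needed.
A valid assignment using 4 frequencies: T1=2, T10=3, T11=1, T4=1, T12=4, T2=2, T5=2. Every pair that conflicts lands in different frequencies.

4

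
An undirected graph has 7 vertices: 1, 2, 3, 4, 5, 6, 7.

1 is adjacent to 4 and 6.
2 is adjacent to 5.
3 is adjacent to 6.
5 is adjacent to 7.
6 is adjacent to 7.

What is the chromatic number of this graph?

2

6 and 7 are adjacent, so at least 2 colors are needed.
2 colors suffice: color red → {4, 5, 6}; color blue → {1, 2, 3, 7}. No two adjacent vertices share a color.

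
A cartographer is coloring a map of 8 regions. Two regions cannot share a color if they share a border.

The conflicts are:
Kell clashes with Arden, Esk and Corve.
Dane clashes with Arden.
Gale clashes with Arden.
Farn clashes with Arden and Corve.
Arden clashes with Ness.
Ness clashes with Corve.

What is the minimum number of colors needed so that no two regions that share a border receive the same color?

Arden and Ness conflict, so at least 2 colors are needed.
One proper 2-coloring: Kell=2, Dane=2, Gale=2, Farn=2, Arden=1, Esk=1, Ness=2, Corve=1. Each listed conflict is separated.

2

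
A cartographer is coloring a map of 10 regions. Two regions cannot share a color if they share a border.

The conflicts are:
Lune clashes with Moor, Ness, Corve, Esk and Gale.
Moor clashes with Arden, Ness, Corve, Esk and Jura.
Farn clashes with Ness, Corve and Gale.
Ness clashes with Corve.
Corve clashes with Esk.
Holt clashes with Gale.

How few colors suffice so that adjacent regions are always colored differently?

4

Lune, Moor, Corve, Esk all conflict with each other, so at least 4 colors are needed.
4 colors suffice: color 1 → {Moor, Farn, Holt}; color 2 → {Arden, Corve, Jura, Gale}; color 3 → {Lune}; color 4 → {Ness, Esk}. Every pair that conflicts lands in different colors.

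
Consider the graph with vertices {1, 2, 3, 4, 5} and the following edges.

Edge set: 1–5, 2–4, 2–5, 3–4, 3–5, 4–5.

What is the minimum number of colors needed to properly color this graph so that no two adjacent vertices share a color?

2, 4, 5 are mutually adjacent, so at least 3 colors are needed.
3 colors suffice: 1=blue, 2=green, 3=green, 4=blue, 5=red. No two adjacent vertices share a color.

3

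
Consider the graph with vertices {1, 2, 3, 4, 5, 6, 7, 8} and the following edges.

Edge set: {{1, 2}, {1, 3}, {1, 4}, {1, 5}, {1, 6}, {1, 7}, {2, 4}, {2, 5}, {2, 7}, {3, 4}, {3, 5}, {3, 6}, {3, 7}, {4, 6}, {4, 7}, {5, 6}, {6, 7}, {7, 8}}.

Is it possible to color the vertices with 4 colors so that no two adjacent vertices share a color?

1, 3, 4, 6, 7 form a clique, so at least 5 colors are needed.
So 4 colors are not enough.

No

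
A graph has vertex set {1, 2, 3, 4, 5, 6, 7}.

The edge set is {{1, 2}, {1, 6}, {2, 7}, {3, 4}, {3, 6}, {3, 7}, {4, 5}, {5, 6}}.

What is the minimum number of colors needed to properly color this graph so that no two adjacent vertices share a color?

The cycle 3-6-1-2-7-3 has odd length 5, so it cannot be 2-colored; at least 3 colors are needed.
3 colors suffice: 1=b, 2=a, 3=b, 4=a, 5=b, 6=a, 7=c. Every edge joins two different colors.

3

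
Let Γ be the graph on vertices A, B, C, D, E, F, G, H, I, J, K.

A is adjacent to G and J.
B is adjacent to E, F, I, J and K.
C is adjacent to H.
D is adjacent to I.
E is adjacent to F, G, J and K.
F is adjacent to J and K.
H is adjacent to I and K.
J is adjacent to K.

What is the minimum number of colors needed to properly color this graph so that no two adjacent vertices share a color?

5

B, E, F, J, K form a clique, so at least 5 colors are needed.
One proper 5-coloring: A=1, B=1, C=2, D=1, E=4, F=5, G=2, H=1, I=2, J=3, K=2. Each edge has distinct colors on its endpoints.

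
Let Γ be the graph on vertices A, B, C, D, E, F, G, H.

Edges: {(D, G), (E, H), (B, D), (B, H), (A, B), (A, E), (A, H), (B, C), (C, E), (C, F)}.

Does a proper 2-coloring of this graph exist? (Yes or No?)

A, E, H are mutually adjacent, so at least 3 colors are needed.
So 2 colors are not enough.

No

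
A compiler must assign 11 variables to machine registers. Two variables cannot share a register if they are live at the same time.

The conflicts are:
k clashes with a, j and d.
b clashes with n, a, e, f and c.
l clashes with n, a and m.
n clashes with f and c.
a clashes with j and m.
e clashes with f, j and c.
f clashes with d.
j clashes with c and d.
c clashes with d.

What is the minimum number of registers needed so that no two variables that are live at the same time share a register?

b, e, c pairwise conflict, so at least 3 registers are needed.
A valid assignment using 3 registers: k=1, b=2, l=1, n=3, a=3, e=3, f=1, j=2, c=1, m=2, d=3. No two conflicting variables share a register.

3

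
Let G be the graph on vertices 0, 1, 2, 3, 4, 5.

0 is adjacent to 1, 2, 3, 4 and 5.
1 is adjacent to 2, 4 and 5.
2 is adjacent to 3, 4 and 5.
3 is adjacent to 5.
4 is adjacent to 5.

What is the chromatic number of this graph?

0, 1, 2, 4, 5 form a clique, so at least 5 colors are needed.
5 colors suffice: color a → {2}; color b → {0}; color c → {5}; color d → {1, 3}; color e → {4}. No two adjacent vertices share a color.

5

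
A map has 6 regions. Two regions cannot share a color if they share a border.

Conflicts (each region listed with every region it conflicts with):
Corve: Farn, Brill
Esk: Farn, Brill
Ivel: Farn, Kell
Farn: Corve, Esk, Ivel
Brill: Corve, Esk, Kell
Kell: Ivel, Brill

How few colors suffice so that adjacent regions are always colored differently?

The cycle Esk-Farn-Ivel-Kell-Brill-Esk has odd length 5, so it cannot be 2-colored; at least 3 colors are needed.
3 colors suffice: color 1 → {Farn, Brill}; color 2 → {Corve, Esk, Ivel}; color 3 → {Kell}. No two conflicting regions share a color.

3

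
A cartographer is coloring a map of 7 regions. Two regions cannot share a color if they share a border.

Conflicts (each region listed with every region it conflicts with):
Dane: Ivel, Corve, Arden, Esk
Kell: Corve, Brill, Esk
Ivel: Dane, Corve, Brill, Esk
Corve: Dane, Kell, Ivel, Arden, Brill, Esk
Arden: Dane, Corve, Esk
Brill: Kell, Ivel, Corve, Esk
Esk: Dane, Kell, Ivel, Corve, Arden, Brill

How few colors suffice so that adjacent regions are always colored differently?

Ivel, Corve, Brill, Esk are mutually in conflict, so at least 4 colors are needed.
4 colors suffice: color 1 → {Corve}; color 2 → {Esk}; color 3 → {Kell, Ivel, Arden}; color 4 → {Dane, Brill}. Every pair that conflicts lands in different colors.

4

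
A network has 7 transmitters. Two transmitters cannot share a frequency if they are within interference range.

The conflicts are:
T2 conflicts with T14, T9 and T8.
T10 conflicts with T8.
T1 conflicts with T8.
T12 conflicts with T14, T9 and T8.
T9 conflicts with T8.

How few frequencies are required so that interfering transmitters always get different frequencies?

3

T12, T9, T8 pairwise conflict, so at least 3 frequencies are needed.
Using 3 frequencies: T2=2, T10=2, T1=2, T12=2, T14=1, T9=3, T8=1. Every pair that conflicts lands in different frequencies.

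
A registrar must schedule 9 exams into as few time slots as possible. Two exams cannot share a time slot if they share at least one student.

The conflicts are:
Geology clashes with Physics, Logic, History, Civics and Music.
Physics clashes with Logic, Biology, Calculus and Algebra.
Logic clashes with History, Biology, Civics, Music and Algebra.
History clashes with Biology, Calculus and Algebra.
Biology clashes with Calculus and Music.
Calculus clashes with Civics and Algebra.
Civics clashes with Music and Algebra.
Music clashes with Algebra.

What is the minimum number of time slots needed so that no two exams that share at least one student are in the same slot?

Logic, Civics, Music, Algebra all conflict with each other, so at least 4 time slots are needed.
4 time slots suffice: time slot 1 → {Logic, Calculus}; time slot 2 → {Geology, Biology, Algebra}; time slot 3 → {Physics, History, Civics}; time slot 4 → {Music}. Each listed conflict is separated.

4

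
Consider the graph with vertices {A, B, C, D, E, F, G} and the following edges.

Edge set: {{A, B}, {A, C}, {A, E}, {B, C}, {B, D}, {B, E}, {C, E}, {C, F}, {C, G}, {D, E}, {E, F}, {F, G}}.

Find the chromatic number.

A, B, C, E form a clique, so at least 4 colors are needed.
4 colors suffice: A=yellow, B=green, C=red, D=red, E=blue, F=green, G=blue. Each edge has distinct colors on its endpoints.

4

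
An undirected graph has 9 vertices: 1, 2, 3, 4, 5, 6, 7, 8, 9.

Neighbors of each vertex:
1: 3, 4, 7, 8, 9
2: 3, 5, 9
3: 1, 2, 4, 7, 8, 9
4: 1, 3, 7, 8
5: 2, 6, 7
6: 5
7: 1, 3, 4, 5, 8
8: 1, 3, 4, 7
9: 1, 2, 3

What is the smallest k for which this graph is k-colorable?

1, 3, 4, 7, 8 are pairwise adjacent (a clique of size 5), so at least 5 colors are needed.
One proper 5-coloring: 1=c, 2=b, 3=a, 4=d, 5=a, 6=b, 7=b, 8=e, 9=d. No two adjacent vertices share a color.

5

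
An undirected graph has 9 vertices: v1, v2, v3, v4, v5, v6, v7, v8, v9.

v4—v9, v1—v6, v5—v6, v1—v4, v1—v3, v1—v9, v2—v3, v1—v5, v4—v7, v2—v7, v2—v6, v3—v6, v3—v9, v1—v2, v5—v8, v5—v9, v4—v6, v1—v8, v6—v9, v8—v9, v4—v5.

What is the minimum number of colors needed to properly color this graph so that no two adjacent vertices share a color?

v1, v4, v5, v6, v9 are mutually adjacent (a clique of size 5), so at least 5 colors are needed.
One proper 5-coloring: v1=R, v2=B, v3=Y, v4=P, v5=Y, v6=G, v7=R, v8=G, v9=B. Each edge has distinct colors on its endpoints.

5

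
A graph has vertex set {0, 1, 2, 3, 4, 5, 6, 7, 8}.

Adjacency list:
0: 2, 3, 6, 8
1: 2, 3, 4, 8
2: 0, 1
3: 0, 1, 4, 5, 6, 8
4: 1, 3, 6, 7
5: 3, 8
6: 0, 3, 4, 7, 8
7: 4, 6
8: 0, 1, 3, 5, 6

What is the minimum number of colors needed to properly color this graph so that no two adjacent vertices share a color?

0, 3, 6, 8 are mutually adjacent (a clique of size 4), so at least 4 colors are needed.
4 colors suffice: color red → {2, 3, 7}; color blue → {4, 8}; color green → {1, 5, 6}; color yellow → {0}. Every edge joins two different colors.

4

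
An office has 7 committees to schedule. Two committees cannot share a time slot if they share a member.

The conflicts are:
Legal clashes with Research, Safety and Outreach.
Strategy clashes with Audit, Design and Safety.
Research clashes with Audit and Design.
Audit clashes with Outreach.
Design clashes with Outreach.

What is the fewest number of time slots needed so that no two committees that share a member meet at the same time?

The cycle Strategy-Design-Research-Legal-Safety-Strategy has odd length 5, so it cannot be 2-colored; at least 3 time slots are needed.
3 time slots suffice: time slot 1 → {Strategy, Research, Outreach}; time slot 2 → {Legal, Audit, Design}; time slot 3 → {Safety}. Each listed conflict is separated.

3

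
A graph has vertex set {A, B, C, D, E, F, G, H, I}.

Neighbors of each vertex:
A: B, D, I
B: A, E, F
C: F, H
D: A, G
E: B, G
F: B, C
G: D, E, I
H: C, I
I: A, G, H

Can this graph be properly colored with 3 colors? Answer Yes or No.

Yes

The chromatic number is 3. The cycle E-G-I-A-B-E has odd length 5, so it cannot be 2-colored; at least 3 colors are needed.
One proper 3-coloring: A=red, B=blue, C=blue, D=blue, E=green, F=red, G=red, H=red, I=blue.
That is already a proper 3-coloring.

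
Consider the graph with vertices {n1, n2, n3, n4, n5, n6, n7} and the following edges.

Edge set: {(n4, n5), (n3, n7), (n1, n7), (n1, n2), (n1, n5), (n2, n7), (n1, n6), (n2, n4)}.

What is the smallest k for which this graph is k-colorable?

3

n1, n2, n7 are pairwise adjacent, so at least 3 colors are needed.
3 colors suffice: color 1 → {n1, n3, n4}; color 2 → {n5, n6, n7}; color 3 → {n2}. Each edge has distinct colors on its endpoints.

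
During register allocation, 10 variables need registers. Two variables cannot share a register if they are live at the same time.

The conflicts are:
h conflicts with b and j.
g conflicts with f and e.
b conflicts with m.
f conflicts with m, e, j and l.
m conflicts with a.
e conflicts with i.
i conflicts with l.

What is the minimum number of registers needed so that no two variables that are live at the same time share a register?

3

g, f, e pairwise conflict, so at least 3 registers are needed.
Using 3 registers: h=3, g=3, b=1, f=1, m=2, e=2, i=1, j=2, l=2, a=1. Each listed conflict is separated.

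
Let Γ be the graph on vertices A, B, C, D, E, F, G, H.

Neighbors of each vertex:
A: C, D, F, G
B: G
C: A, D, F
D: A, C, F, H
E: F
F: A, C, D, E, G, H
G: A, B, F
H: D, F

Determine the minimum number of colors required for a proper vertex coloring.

4

A, C, D, F are mutually adjacent (a clique of size 4), so at least 4 colors are needed.
4 colors suffice: A=green, B=red, C=yellow, D=blue, E=blue, F=red, G=blue, H=green. Every edge joins two different colors.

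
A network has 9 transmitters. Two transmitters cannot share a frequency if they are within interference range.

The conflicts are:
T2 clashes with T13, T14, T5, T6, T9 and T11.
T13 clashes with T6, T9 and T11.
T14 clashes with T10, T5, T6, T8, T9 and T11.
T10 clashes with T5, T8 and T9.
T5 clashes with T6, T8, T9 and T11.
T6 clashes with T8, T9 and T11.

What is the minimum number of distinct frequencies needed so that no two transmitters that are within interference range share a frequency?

T2, T14, T5, T6, T9 pairwise conflict, so at least 5 frequencies are needed.
Using 5 frequencies: T2=4, T13=1, T14=1, T10=2, T5=3, T6=2, T8=4, T9=5, T11=5. Each listed conflict is separated.

5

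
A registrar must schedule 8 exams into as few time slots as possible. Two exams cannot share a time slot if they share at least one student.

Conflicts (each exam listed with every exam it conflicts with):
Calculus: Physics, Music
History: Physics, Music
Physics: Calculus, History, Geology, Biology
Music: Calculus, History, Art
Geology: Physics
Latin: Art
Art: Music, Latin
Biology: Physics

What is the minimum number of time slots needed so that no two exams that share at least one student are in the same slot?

2

Music and Art conflict, so at least 2 time slots are needed.
2 time slots suffice: Calculus=2, History=2, Physics=1, Music=1, Geology=2, Latin=1, Art=2, Biology=2. Each listed conflict is separated.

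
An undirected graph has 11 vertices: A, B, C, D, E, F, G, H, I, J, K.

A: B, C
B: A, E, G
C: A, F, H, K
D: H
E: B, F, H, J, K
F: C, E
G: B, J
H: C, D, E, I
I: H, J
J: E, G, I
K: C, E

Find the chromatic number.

3

The cycle C-K-E-B-A-C has odd length 5, so it cannot be 2-colored; at least 3 colors are needed.
3 colors suffice: A=3, B=2, C=1, D=1, E=1, F=2, G=1, H=2, I=1, J=2, K=2. Every edge joins two different colors.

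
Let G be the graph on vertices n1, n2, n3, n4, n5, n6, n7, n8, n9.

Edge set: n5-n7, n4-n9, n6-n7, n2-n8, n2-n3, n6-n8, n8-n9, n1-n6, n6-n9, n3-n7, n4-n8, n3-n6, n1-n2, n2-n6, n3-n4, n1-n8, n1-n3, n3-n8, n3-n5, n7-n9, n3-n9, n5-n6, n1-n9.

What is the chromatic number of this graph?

n1, n2, n3, n6, n8 are mutually adjacent (a clique of size 5), so at least 5 colors are needed.
A valid assignment using 5 colors: n1=purple, n2=yellow, n3=red, n4=blue, n5=yellow, n6=blue, n7=green, n8=green, n9=yellow. Every edge joins two different colors.

5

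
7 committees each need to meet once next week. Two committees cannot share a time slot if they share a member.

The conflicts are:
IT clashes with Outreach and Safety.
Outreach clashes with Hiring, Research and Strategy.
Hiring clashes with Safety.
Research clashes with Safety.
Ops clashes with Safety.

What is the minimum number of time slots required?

2

IT and Safety conflict, so at least 2 time slots are needed.
2 time slots suffice: time slot 1 → {Outreach, Safety}; time slot 2 → {IT, Hiring, Research, Ops, Strategy}. Every pair that conflicts lands in different time slots.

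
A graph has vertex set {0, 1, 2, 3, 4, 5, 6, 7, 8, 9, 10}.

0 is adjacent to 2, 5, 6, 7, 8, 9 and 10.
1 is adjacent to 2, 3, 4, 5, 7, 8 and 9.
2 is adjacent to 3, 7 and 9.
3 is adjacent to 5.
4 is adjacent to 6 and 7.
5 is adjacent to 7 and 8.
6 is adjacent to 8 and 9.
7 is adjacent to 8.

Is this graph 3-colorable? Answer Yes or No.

No

0, 5, 7, 8 are pairwise adjacent (a clique of size 4), so at least 4 colors are needed.
So 3 colors are not enough.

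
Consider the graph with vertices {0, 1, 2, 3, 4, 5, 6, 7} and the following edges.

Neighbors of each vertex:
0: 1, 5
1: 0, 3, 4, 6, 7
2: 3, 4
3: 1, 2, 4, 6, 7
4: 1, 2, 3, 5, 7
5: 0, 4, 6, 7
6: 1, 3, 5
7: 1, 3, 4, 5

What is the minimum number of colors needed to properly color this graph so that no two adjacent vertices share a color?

1, 3, 4, 7 form a clique, so at least 4 colors are needed.
4 colors suffice: 0=red, 1=blue, 2=blue, 3=green, 4=red, 5=blue, 6=red, 7=yellow. No two adjacent vertices share a color.

4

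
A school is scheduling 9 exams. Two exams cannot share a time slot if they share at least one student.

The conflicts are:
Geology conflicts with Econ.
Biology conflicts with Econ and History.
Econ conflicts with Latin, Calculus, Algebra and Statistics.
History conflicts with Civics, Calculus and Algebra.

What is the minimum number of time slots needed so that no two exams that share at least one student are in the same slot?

Econ and Statistics conflict, so at least 2 time slots are needed.
2 time slots suffice: time slot 1 → {Econ, History}; time slot 2 → {Geology, Biology, Civics, Latin, Calculus, Algebra, Statistics}. Each listed conflict is separated.

2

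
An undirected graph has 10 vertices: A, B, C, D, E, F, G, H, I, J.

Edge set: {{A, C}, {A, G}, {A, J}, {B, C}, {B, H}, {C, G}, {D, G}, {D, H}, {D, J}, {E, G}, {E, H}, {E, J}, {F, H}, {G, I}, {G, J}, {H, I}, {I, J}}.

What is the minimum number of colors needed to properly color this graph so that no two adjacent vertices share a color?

A, G, J form a triangle, so at least 3 colors are needed.
3 colors suffice: A=green, B=green, C=blue, D=green, E=green, F=blue, G=red, H=red, I=green, J=blue. No two adjacent vertices share a color.

3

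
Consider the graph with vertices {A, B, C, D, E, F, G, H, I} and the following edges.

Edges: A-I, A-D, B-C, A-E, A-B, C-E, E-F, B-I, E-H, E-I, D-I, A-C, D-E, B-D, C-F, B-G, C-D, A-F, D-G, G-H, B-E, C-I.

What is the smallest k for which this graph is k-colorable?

A, B, C, D, E, I are mutually adjacent (a clique of size 6), so at least 6 colors are needed.
6 colors suffice: color 1 → {E, G}; color 2 → {C, H}; color 3 → {A}; color 4 → {D, F}; color 5 → {B}; color 6 → {I}. No two adjacent vertices share a color.

6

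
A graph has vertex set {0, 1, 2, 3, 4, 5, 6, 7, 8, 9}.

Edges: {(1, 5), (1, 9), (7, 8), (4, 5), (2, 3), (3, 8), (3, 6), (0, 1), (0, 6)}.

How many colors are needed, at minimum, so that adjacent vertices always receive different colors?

2

1 and 9 are adjacent, so at least 2 colors are needed.
2 colors suffice: 0=blue, 1=red, 2=red, 3=blue, 4=red, 5=blue, 6=red, 7=blue, 8=red, 9=blue. Each edge has distinct colors on its endpoints.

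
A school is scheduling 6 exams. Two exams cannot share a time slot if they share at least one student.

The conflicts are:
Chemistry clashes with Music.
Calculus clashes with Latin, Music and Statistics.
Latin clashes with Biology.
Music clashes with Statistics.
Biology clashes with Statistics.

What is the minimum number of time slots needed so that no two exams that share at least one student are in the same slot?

3

Calculus, Music, Statistics pairwise conflict, so at least 3 time slots are needed.
A valid assignment using 3 time slots: Chemistry=1, Calculus=1, Latin=2, Music=3, Biology=1, Statistics=2. No two conflicting exams share a time slot.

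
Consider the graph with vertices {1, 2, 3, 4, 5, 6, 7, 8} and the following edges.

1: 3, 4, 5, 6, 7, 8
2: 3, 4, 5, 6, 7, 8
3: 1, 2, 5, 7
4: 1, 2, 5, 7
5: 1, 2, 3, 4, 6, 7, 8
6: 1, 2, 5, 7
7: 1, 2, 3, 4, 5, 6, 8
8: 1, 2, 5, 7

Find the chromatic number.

1, 5, 7, 8 are pairwise adjacent (a clique of size 4), so at least 4 colors are needed.
4 colors suffice: 1=green, 2=green, 3=yellow, 4=yellow, 5=red, 6=yellow, 7=blue, 8=yellow. Each edge has distinct colors on its endpoints.

4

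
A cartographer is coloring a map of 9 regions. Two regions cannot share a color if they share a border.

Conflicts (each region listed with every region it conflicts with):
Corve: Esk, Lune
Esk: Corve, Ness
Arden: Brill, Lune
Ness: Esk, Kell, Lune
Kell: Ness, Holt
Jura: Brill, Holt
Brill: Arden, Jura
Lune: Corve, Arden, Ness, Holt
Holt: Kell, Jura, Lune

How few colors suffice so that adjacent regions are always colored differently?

3

The cycle Jura-Brill-Arden-Lune-Holt-Jura has odd length 5, so it cannot be 2-colored; at least 3 colors are needed.
3 colors suffice: color 1 → {Esk, Kell, Brill, Lune}; color 2 → {Corve, Arden, Ness, Holt}; color 3 → {Jura}. Every pair that conflicts lands in different colors.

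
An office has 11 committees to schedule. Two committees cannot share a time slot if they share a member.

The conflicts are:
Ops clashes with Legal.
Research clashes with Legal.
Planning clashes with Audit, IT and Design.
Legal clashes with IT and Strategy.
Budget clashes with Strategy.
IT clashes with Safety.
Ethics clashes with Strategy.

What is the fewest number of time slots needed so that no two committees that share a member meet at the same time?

Planning and IT conflict, so at least 2 time slots are needed.
2 time slots suffice: Ops=2, Research=2, Planning=1, Legal=1, Audit=2, Budget=1, IT=2, Ethics=1, Strategy=2, Design=2, Safety=1. Each listed conflict is separated.

2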